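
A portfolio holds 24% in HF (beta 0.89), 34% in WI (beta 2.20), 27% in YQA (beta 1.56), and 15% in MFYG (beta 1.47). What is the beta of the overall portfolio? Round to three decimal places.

β_P = Σ w_i β_i = 0.24×0.89 + 0.34×2.20 + 0.27×1.56 + 0.15×1.47 = 1.6033

1.603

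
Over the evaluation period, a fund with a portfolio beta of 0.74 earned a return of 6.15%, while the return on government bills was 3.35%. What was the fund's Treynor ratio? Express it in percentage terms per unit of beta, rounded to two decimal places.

Treynor = (R_P − R_f) / β_P = (6.15% − 3.35%) / 0.7400 = 2.80% / 0.7400 = 3.78%

3.78%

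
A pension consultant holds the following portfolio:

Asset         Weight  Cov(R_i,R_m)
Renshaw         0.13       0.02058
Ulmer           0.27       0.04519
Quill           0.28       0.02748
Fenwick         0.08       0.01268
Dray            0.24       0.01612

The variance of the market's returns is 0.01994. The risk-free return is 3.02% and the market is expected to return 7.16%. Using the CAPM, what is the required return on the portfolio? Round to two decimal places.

β_Renshaw = 0.02058 / 0.01994 = 1.0321
β_Ulmer = 0.04519 / 0.01994 = 2.2663
β_Quill = 0.02748 / 0.01994 = 1.3781
β_Fenwick = 0.01268 / 0.01994 = 0.6359
β_Dray = 0.01612 / 0.01994 = 0.8084
β_P = Σ w_i β_i = 0.13×1.0321 + 0.27×2.2663 + 0.28×1.3781 + 0.08×0.6359 + 0.24×0.8084 = 1.3768
MRP = 7.16% − 3.02% = 4.14%
E(R_P) = R_f + β_P × MRP = 3.02% + 1.3768 × 4.14% = 8.72%

8.72%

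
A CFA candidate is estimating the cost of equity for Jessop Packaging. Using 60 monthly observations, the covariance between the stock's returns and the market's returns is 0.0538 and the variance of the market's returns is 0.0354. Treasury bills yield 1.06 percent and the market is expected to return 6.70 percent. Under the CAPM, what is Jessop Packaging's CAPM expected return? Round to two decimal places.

β = Cov(R_i, R_m) / Var(R_m) = 0.0538 / 0.0354 = 1.5198
MRP = 6.70% − 1.06% = 5.64%
E(R) = R_f + β × MRP = 1.06% + 1.5198 × 5.64% = 9.63%

9.63%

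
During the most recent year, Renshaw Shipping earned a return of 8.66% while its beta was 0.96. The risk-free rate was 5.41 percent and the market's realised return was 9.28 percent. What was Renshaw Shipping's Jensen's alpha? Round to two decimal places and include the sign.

Market excess return = 9.28% − 5.41% = 3.87%
CAPM benchmark = R_f + β(R_m − R_f) = 5.41% + 0.96 × 3.87% = 9.1252%
α = actual − benchmark = 8.66% − 9.1252% = -0.47%

-0.47%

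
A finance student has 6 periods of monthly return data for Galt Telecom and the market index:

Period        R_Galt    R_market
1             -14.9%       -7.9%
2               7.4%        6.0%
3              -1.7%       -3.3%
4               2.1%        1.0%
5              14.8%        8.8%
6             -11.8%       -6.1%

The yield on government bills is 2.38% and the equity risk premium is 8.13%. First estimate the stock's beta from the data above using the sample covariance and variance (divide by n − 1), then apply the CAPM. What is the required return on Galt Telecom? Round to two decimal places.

15.81%

Mean R_i = (-14.9 + 7.4 − 1.7 + 2.1 + 14.8 − 11.8) / 6 = -0.6833%
Mean R_m = (-7.9 + 6.0 − 3.3 + 1.0 + 8.8 − 6.1) / 6 = -0.2500%
Σ(R_i − R̄_i)(R_m − R̄_m) = 371.0150  ⇒  Cov = 371.0150 / 5 = 74.2030
Σ(R_m − R̄_m)² = 224.5750  ⇒  Var(R_m) = 224.5750 / 5 = 44.9150
β = Cov / Var(R_m) = 74.2030 / 44.9150 = 1.6521
E(R) = R_f + β × MRP = 2.38% + 1.6521 × 8.13% = 15.81%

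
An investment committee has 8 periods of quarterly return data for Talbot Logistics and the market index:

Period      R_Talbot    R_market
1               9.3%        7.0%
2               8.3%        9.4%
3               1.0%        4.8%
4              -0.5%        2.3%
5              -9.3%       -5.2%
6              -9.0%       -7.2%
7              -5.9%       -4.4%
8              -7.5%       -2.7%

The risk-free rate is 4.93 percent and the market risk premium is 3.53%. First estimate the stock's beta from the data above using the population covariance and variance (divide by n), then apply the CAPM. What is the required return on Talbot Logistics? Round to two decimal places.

9.03%

Mean R_i = (9.3 + 8.3 + 1.0 − 0.5 − 9.3 − 9.0 − 5.9 − 7.5) / 8 = -1.7000%
Mean R_m = (7.0 + 9.4 + 4.8 + 2.3 − 5.2 − 7.2 − 4.4 − 2.7) / 8 = 0.5000%
Σ(R_i − R̄_i)(R_m − R̄_m) = 312.9400  ⇒  Cov = 312.9400 / 8 = 39.1175
Σ(R_m − R̄_m)² = 269.2200  ⇒  Var(R_m) = 269.2200 / 8 = 33.6525
β = Cov / Var(R_m) = 39.1175 / 33.6525 = 1.1624
E(R) = R_f + β × MRP = 4.93% + 1.1624 × 3.53% = 9.03%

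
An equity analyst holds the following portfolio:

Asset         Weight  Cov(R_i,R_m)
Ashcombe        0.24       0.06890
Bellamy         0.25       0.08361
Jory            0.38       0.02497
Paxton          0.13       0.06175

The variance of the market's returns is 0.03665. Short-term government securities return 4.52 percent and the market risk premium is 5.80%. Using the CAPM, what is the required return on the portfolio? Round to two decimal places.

13.22%

β_Ashcombe = 0.06890 / 0.03665 = 1.8799
β_Bellamy = 0.08361 / 0.03665 = 2.2813
β_Jory = 0.02497 / 0.03665 = 0.6813
β_Paxton = 0.06175 / 0.03665 = 1.6849
β_P = Σ w_i β_i = 0.24×1.8799 + 0.25×2.2813 + 0.38×0.6813 + 0.13×1.6849 = 1.4994
E(R_P) = R_f + β_P × MRP = 4.52% + 1.4994 × 5.80% = 13.22%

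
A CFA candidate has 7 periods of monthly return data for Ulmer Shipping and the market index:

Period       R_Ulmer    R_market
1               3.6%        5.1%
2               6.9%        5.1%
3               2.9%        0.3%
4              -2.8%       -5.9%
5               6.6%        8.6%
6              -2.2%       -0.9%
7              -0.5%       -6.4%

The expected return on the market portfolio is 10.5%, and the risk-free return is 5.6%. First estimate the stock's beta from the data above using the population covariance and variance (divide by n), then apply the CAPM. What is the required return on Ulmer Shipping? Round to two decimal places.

Mean R_i = (3.6 + 6.9 + 2.9 − 2.8 + 6.6 − 2.2 − 0.5) / 7 = 2.0714%
Mean R_m = (5.1 + 5.1 + 0.3 − 5.9 + 8.6 − 0.9 − 6.4) / 7 = 0.8429%
Σ(R_i − R̄_i)(R_m − R̄_m) = 120.6586  ⇒  Cov = 120.6586 / 7 = 17.2369
Σ(R_m − R̄_m)² = 197.6771  ⇒  Var(R_m) = 197.6771 / 7 = 28.2396
β = Cov / Var(R_m) = 17.2369 / 28.2396 = 0.6104
MRP = 10.5% − 5.6% = 4.90%
E(R) = R_f + β × MRP = 5.6% + 0.6104 × 4.9% = 8.59%

8.59%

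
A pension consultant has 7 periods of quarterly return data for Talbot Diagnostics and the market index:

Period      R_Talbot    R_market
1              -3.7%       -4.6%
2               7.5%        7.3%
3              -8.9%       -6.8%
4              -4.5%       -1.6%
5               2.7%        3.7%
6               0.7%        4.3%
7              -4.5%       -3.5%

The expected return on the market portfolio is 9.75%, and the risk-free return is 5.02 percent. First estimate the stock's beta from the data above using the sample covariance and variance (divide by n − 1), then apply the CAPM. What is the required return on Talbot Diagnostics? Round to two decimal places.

Mean R_i = (-3.7 + 7.5 − 8.9 − 4.5 + 2.7 + 0.7 − 4.5) / 7 = -1.5286%
Mean R_m = (-4.6 + 7.3 − 6.8 − 1.6 + 3.7 + 4.3 − 3.5) / 7 = -0.1714%
Σ(R_i − R̄_i)(R_m − R̄_m) = 166.4057  ⇒  Cov = 166.4057 / 6 = 27.7343
Σ(R_m − R̄_m)² = 167.4743  ⇒  Var(R_m) = 167.4743 / 6 = 27.9124
β = Cov / Var(R_m) = 27.7343 / 27.9124 = 0.9936
MRP = 9.75% − 5.02% = 4.73%
E(R) = R_f + β × MRP = 5.02% + 0.9936 × 4.73% = 9.72%

9.72%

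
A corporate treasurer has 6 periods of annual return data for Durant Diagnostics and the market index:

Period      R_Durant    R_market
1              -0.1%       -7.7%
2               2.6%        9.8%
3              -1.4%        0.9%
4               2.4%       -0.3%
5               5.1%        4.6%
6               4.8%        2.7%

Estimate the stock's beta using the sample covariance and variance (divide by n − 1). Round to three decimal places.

Mean R_i = (-0.1 + 2.6 − 1.4 + 2.4 + 5.1 + 4.8) / 6 = 2.2333%
Mean R_m = (-7.7 + 9.8 + 0.9 − 0.3 + 4.6 + 2.7) / 6 = 1.6667%
Σ(R_i − R̄_i)(R_m − R̄_m) = 38.3567  ⇒  Cov = 38.3567 / 5 = 7.6713
Σ(R_m − R̄_m)² = 168.0133  ⇒  Var(R_m) = 168.0133 / 5 = 33.6027
β = Cov / Var(R_m) = 7.6713 / 33.6027 = 0.2283

0.228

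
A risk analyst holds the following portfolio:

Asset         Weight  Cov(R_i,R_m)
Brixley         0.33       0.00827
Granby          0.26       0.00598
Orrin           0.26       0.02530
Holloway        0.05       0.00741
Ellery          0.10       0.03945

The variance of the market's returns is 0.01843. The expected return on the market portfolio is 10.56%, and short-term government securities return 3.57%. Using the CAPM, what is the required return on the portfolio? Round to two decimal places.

β_Brixley = 0.00827 / 0.01843 = 0.4487
β_Granby = 0.00598 / 0.01843 = 0.3245
β_Orrin = 0.02530 / 0.01843 = 1.3728
β_Holloway = 0.00741 / 0.01843 = 0.4021
β_Ellery = 0.03945 / 0.01843 = 2.1405
β_P = Σ w_i β_i = 0.33×0.4487 + 0.26×0.3245 + 0.26×1.3728 + 0.05×0.4021 + 0.10×2.1405 = 0.8235
MRP = 10.56% − 3.57% = 6.99%
E(R_P) = R_f + β_P × MRP = 3.57% + 0.8235 × 6.99% = 9.33%

9.33%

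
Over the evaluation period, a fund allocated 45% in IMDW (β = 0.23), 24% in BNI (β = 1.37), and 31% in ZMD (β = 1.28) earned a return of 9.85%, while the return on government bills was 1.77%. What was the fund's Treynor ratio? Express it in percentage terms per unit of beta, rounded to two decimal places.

β_P = 0.45×0.23 + 0.24×1.37 + 0.31×1.28 = 0.8291
Treynor = (R_P − R_f) / β_P = (9.85% − 1.77%) / 0.8291 = 8.08% / 0.8291 = 9.75%

9.75%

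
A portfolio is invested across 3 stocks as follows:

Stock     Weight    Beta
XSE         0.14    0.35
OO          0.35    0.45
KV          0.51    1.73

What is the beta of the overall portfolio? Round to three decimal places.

1.089

β_P = Σ w_i β_i = 0.14×0.35 + 0.35×0.45 + 0.51×1.73 = 1.0888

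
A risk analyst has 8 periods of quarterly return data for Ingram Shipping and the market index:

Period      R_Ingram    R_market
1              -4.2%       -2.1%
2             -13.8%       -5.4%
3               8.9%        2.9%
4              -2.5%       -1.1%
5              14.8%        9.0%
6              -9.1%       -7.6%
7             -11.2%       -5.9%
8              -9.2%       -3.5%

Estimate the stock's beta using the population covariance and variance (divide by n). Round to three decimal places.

1.788

Mean R_i = (-4.2 − 13.8 + 8.9 − 2.5 + 14.8 − 9.1 − 11.2 − 9.2) / 8 = -3.2875%
Mean R_m = (-2.1 − 5.4 + 2.9 − 1.1 + 9.0 − 7.6 − 5.9 − 3.5) / 8 = -1.7125%
Σ(R_i − R̄_i)(R_m − R̄_m) = 367.5013  ⇒  Cov = 367.5013 / 8 = 45.9377
Σ(R_m − R̄_m)² = 205.5488  ⇒  Var(R_m) = 205.5488 / 8 = 25.6936
β = Cov / Var(R_m) = 45.9377 / 25.6936 = 1.7879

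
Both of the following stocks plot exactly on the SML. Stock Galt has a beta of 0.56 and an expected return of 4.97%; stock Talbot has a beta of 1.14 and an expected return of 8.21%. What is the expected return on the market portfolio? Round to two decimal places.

7.43%

Both satisfy E(R) = R_f + β·MRP, so the slope of the SML is
MRP = (8.21% − 4.97%) / (1.14 − 0.56) = 3.24% / 0.58 = 5.5862%
R_f = E(R_Galt) − β_Galt·MRP = 4.97% − 0.56 × 5.5862% = 1.8417%
E(R_m) = R_f + MRP = 1.8417% + 5.5862% = 7.43%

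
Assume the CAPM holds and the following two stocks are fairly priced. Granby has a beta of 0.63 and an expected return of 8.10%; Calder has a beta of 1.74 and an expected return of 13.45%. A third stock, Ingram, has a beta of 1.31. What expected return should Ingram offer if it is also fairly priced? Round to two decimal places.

MRP (SML slope) = (13.45% − 8.10%) / (1.74 − 0.63) = 5.35% / 1.11 = 4.8198%
R_f (intercept) = 8.10% − 0.63 × 4.8198% = 5.0635%
E(R_Ingram) = R_f + β × MRP = 5.0635% + 1.31 × 4.8198% = 11.38%

11.38%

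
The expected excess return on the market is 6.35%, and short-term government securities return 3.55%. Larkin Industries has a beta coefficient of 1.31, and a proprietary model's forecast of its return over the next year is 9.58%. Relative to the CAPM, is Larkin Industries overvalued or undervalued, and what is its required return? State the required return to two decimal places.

Required return = R_f + β·MRP = 3.55% + 1.31 × 6.35% = 11.87%
Forecast 9.58% < required 11.87% → the stock plots below the SML → overvalued.

Overvalued; required return 11.87%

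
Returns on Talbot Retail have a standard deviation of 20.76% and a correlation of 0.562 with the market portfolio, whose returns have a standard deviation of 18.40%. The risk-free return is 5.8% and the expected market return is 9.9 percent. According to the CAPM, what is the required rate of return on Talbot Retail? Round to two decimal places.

8.40%

β = ρ × σ_i / σ_m = 0.562 × 20.76% / 18.40% = 0.6341
MRP = 9.9% − 5.8% = 4.10%
E(R) = 5.8% + 0.6341 × 4.1% = 8.40%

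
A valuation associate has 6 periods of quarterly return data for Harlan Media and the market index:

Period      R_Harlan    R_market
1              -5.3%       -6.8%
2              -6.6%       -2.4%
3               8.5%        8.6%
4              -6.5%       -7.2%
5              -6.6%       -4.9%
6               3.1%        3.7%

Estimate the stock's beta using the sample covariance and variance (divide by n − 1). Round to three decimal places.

Mean R_i = (-5.3 − 6.6 + 8.5 − 6.5 − 6.6 + 3.1) / 6 = -2.2333%
Mean R_m = (-6.8 − 2.4 + 8.6 − 7.2 − 4.9 + 3.7) / 6 = -1.5000%
Σ(R_i − R̄_i)(R_m − R̄_m) = 195.4900  ⇒  Cov = 195.4900 / 5 = 39.0980
Σ(R_m − R̄_m)² = 202.0000  ⇒  Var(R_m) = 202.0000 / 5 = 40.4000
β = Cov / Var(R_m) = 39.0980 / 40.4000 = 0.9678

0.968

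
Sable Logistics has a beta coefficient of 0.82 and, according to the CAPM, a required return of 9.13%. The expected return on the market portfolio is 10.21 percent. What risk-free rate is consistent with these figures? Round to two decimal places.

E(R) = R_f + β(E(R_m) − R_f) = R_f(1 − β) + β·E(R_m)
9.13% = R_f × (1 − 0.82) + 0.82 × 10.21%
9.13% = R_f × 0.18 + 8.3722%
R_f = (9.13% − 8.3722%) / 0.18 = 4.21%

4.21%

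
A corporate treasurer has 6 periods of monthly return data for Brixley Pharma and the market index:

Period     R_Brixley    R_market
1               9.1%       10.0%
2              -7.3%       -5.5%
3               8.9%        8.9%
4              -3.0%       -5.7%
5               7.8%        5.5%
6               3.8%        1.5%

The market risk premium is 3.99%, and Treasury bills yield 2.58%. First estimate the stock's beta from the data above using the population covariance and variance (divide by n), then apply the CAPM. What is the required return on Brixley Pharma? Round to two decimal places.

6.41%

Mean R_i = (9.1 − 7.3 + 8.9 − 3.0 + 7.8 + 3.8) / 6 = 3.2167%
Mean R_m = (10.0 − 5.5 + 8.9 − 5.7 + 5.5 + 1.5) / 6 = 2.4500%
Σ(R_i − R̄_i)(R_m − R̄_m) = 228.7750  ⇒  Cov = 228.7750 / 6 = 38.1292
Σ(R_m − R̄_m)² = 238.4350  ⇒  Var(R_m) = 238.4350 / 6 = 39.7392
β = Cov / Var(R_m) = 38.1292 / 39.7392 = 0.9595
E(R) = R_f + β × MRP = 2.58% + 0.9595 × 3.99% = 6.41%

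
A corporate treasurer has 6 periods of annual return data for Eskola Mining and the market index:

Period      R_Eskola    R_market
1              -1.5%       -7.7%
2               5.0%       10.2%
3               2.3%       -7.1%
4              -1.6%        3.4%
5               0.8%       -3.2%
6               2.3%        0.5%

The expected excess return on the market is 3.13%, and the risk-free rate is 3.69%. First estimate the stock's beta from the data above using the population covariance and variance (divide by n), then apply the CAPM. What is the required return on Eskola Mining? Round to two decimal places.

Mean R_i = (-1.5 + 5.0 + 2.3 − 1.6 + 0.8 + 2.3) / 6 = 1.2167%
Mean R_m = (-7.7 + 10.2 − 7.1 + 3.4 − 3.2 + 0.5) / 6 = -0.6500%
Σ(R_i − R̄_i)(R_m − R̄_m) = 44.1150  ⇒  Cov = 44.1150 / 6 = 7.3525
Σ(R_m − R̄_m)² = 233.2550  ⇒  Var(R_m) = 233.2550 / 6 = 38.8758
β = Cov / Var(R_m) = 7.3525 / 38.8758 = 0.1891
E(R) = R_f + β × MRP = 3.69% + 0.1891 × 3.13% = 4.28%

4.28%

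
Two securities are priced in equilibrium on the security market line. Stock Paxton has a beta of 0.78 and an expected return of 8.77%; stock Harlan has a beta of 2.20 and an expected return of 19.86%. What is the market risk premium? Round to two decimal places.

Both satisfy E(R) = R_f + β·MRP, so the slope of the SML is
MRP = (19.86% − 8.77%) / (2.20 − 0.78) = 11.09% / 1.42 = 7.8099%

7.81%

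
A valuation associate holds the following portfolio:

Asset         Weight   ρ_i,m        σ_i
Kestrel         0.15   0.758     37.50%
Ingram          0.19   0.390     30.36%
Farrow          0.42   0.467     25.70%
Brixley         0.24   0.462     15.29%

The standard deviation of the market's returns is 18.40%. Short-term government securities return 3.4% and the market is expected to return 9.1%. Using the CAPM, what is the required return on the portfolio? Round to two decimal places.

β_Kestrel = 0.758 × 37.50% / 18.40% = 1.5448
β_Ingram = 0.390 × 30.36% / 18.40% = 0.6435
β_Farrow = 0.467 × 25.70% / 18.40% = 0.6523
β_Brixley = 0.462 × 15.29% / 18.40% = 0.3839
β_P = Σ w_i β_i = 0.15×1.5448 + 0.19×0.6435 + 0.42×0.6523 + 0.24×0.3839 = 0.7201
MRP = 9.1% − 3.4% = 5.70%
E(R_P) = R_f + β_P × MRP = 3.4% + 0.7201 × 5.7% = 7.50%

7.50%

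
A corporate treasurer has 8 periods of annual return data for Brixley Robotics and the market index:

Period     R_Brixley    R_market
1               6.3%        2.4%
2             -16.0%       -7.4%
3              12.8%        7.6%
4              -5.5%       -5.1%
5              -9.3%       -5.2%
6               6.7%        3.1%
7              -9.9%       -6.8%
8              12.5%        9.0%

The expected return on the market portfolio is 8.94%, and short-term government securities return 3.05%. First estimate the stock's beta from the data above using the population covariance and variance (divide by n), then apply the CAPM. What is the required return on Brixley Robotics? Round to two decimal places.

Mean R_i = (6.3 − 16.0 + 12.8 − 5.5 − 9.3 + 6.7 − 9.9 + 12.5) / 8 = -0.3000%
Mean R_m = (2.4 − 7.4 + 7.6 − 5.1 − 5.2 + 3.1 − 6.8 + 9.0) / 8 = -0.3000%
Σ(R_i − R̄_i)(R_m − R̄_m) = 507.0800  ⇒  Cov = 507.0800 / 8 = 63.3850
Σ(R_m − R̄_m)² = 307.4600  ⇒  Var(R_m) = 307.4600 / 8 = 38.4325
β = Cov / Var(R_m) = 63.3850 / 38.4325 = 1.6493
MRP = 8.94% − 3.05% = 5.89%
E(R) = R_f + β × MRP = 3.05% + 1.6493 × 5.89% = 12.76%

12.76%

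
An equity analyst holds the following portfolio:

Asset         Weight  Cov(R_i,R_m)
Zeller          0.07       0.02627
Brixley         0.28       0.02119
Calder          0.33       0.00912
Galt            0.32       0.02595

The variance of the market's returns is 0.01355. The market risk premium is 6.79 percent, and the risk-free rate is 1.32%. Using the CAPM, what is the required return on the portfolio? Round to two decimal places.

10.88%

β_Zeller = 0.02627 / 0.01355 = 1.9387
β_Brixley = 0.02119 / 0.01355 = 1.5638
β_Calder = 0.00912 / 0.01355 = 0.6731
β_Galt = 0.02595 / 0.01355 = 1.9151
β_P = Σ w_i β_i = 0.07×1.9387 + 0.28×1.5638 + 0.33×0.6731 + 0.32×1.9151 = 1.4085
E(R_P) = R_f + β_P × MRP = 1.32% + 1.4085 × 6.79% = 10.88%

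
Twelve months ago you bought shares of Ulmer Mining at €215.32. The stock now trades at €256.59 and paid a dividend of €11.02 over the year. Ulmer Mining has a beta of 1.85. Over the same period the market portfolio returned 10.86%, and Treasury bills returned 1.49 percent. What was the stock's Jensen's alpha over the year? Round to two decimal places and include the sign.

Realised HPR = (P1 + D1 − P0) / P0 = (256.59 + 11.02 − 215.32) / 215.32 = 52.29 / 215.32 = 24.2848%
MRP = 10.86% − 1.49% = 9.37%
CAPM required = R_f + β·MRP = 1.49% + 1.85 × 9.37% = 18.8245%
α = realised − required = 24.2848% − 18.8245% = +5.46%

+5.46%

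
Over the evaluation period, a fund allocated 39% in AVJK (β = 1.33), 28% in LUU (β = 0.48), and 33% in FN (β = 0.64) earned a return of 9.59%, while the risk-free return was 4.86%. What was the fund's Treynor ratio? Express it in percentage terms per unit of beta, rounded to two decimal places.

β_P = 0.39×1.33 + 0.28×0.48 + 0.33×0.64 = 0.8643
Treynor = (R_P − R_f) / β_P = (9.59% − 4.86%) / 0.8643 = 4.73% / 0.8643 = 5.47%

5.47%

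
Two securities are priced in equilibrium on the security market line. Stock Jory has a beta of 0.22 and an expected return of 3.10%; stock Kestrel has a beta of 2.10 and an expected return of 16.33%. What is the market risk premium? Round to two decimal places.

Both satisfy E(R) = R_f + β·MRP, so the slope of the SML is
MRP = (16.33% − 3.10%) / (2.10 − 0.22) = 13.23% / 1.88 = 7.0372%

7.04%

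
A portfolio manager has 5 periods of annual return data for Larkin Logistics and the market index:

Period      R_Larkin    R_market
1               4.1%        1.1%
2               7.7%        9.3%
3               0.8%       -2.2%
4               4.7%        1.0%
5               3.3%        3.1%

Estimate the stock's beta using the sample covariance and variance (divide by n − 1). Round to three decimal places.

Mean R_i = (4.1 + 7.7 + 0.8 + 4.7 + 3.3) / 5 = 4.1200%
Mean R_m = (1.1 + 9.3 − 2.2 + 1.0 + 3.1) / 5 = 2.4600%
Σ(R_i − R̄_i)(R_m − R̄_m) = 38.6140  ⇒  Cov = 38.6140 / 4 = 9.6535
Σ(R_m − R̄_m)² = 72.8920  ⇒  Var(R_m) = 72.8920 / 4 = 18.2230
β = Cov / Var(R_m) = 9.6535 / 18.2230 = 0.5297

0.530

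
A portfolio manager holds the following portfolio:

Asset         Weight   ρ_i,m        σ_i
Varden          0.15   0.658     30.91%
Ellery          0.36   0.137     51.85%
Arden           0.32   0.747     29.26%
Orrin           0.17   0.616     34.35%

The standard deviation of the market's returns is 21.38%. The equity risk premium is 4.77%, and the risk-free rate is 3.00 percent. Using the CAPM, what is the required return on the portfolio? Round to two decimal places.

β_Varden = 0.658 × 30.91% / 21.38% = 0.9513
β_Ellery = 0.137 × 51.85% / 21.38% = 0.3322
β_Arden = 0.747 × 29.26% / 21.38% = 1.0223
β_Orrin = 0.616 × 34.35% / 21.38% = 0.9897
β_P = Σ w_i β_i = 0.15×0.9513 + 0.36×0.3322 + 0.32×1.0223 + 0.17×0.9897 = 0.7577
E(R_P) = R_f + β_P × MRP = 3.00% + 0.7577 × 4.77% = 6.61%

6.61%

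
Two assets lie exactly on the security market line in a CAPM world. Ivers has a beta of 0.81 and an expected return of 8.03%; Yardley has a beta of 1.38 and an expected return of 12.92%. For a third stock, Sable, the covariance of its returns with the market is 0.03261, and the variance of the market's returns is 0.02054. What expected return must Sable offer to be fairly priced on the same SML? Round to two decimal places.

MRP = (12.92% − 8.03%) / (1.38 − 0.81) = 8.5789%
R_f = 8.03% − 0.81 × 8.5789% = 1.0811%
β_Sable = Cov / Var(R_m) = 0.03261 / 0.02054 = 1.5876
E(R_Sable) = R_f + β × MRP = 1.0811% + 1.5876 × 8.5789% = 14.70%

14.70%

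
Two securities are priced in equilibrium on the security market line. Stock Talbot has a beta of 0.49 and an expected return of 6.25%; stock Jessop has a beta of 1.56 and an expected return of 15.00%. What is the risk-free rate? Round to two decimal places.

Both satisfy E(R) = R_f + β·MRP, so the slope of the SML is
MRP = (15.00% − 6.25%) / (1.56 − 0.49) = 8.75% / 1.07 = 8.1776%
R_f = E(R_Talbot) − β_Talbot·MRP = 6.25% − 0.49 × 8.1776% = 2.2430%

2.24%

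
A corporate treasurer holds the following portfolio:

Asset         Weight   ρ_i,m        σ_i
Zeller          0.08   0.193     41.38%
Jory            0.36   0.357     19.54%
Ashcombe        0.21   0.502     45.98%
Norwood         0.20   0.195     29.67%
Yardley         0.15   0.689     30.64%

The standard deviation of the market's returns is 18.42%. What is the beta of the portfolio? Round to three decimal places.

0.669

β_Zeller = 0.193 × 41.38% / 18.42% = 0.4336
β_Jory = 0.357 × 19.54% / 18.42% = 0.3787
β_Ashcombe = 0.502 × 45.98% / 18.42% = 1.2531
β_Norwood = 0.195 × 29.67% / 18.42% = 0.3141
β_Yardley = 0.689 × 30.64% / 18.42% = 1.1461
β_P = Σ w_i β_i = 0.08×0.4336 + 0.36×0.3787 + 0.21×1.2531 + 0.20×0.3141 + 0.15×1.1461 = 0.6689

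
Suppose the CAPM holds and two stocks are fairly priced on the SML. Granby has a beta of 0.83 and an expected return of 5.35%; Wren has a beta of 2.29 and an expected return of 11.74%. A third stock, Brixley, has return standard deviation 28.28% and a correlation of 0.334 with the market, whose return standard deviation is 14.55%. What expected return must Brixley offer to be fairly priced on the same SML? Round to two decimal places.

MRP = (11.74% − 5.35%) / (2.29 − 0.83) = 4.3767%
R_f = 5.35% − 0.83 × 4.3767% = 1.7173%
β_Brixley = ρ·σ_i/σ_m = 0.334 × 28.28 / 14.55 = 0.6492
E(R_Brixley) = R_f + β × MRP = 1.7173% + 0.6492 × 4.3767% = 4.56%

4.56%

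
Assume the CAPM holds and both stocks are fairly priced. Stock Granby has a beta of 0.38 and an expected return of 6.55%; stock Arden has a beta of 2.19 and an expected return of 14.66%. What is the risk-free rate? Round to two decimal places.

4.85%

Both satisfy E(R) = R_f + β·MRP, so the slope of the SML is
MRP = (14.66% − 6.55%) / (2.19 − 0.38) = 8.11% / 1.81 = 4.4807%
R_f = E(R_Granby) − β_Granby·MRP = 6.55% − 0.38 × 4.4807% = 4.8473%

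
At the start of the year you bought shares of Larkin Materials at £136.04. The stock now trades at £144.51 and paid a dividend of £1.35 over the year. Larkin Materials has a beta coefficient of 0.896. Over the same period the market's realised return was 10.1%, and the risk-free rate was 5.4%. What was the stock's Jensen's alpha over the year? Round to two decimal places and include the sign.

Realised HPR = (P1 + D1 − P0) / P0 = (144.51 + 1.35 − 136.04) / 136.04 = 9.82 / 136.04 = 7.2185%
MRP = 10.1% − 5.4% = 4.70%
CAPM required = R_f + β·MRP = 5.4% + 0.896 × 4.7% = 9.6112%
α = realised − required = 7.2185% − 9.6112% = -2.39%

-2.39%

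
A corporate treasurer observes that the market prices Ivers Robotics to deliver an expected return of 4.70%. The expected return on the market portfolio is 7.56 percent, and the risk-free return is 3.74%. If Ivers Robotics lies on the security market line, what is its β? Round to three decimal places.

MRP = 7.56% − 3.74% = 3.82%
β = (E(R) − R_f) / MRP = (4.70% − 3.74%) / 3.82% = 0.96% / 3.82% = 0.251

0.251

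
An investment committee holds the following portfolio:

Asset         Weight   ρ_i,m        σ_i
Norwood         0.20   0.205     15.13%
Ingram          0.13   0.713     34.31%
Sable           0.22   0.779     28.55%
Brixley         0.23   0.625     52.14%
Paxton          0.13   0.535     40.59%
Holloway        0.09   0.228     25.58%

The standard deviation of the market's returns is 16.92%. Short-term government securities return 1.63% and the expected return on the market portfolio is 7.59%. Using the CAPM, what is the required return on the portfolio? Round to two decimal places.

8.51%

β_Norwood = 0.205 × 15.13% / 16.92% = 0.1833
β_Ingram = 0.713 × 34.31% / 16.92% = 1.4458
β_Sable = 0.779 × 28.55% / 16.92% = 1.3144
β_Brixley = 0.625 × 52.14% / 16.92% = 1.9260
β_Paxton = 0.535 × 40.59% / 16.92% = 1.2834
β_Holloway = 0.228 × 25.58% / 16.92% = 0.3447
β_P = Σ w_i β_i = 0.20×0.1833 + 0.13×1.4458 + 0.22×1.3144 + 0.23×1.9260 + 0.13×1.2834 + 0.09×0.3447 = 1.1546
MRP = 7.59% − 1.63% = 5.96%
E(R_P) = R_f + β_P × MRP = 1.63% + 1.1546 × 5.96% = 8.51%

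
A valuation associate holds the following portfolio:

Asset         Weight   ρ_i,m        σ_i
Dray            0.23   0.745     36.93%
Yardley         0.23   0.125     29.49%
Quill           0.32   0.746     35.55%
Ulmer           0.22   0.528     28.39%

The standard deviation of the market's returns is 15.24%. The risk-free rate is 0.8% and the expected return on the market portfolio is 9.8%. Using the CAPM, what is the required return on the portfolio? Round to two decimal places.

β_Dray = 0.745 × 36.93% / 15.24% = 1.8053
β_Yardley = 0.125 × 29.49% / 15.24% = 0.2419
β_Quill = 0.746 × 35.55% / 15.24% = 1.7402
β_Ulmer = 0.528 × 28.39% / 15.24% = 0.9836
β_P = Σ w_i β_i = 0.23×1.8053 + 0.23×0.2419 + 0.32×1.7402 + 0.22×0.9836 = 1.2441
MRP = 9.8% − 0.8% = 9.00%
E(R_P) = R_f + β_P × MRP = 0.8% + 1.2441 × 9.0% = 12.00%

12.00%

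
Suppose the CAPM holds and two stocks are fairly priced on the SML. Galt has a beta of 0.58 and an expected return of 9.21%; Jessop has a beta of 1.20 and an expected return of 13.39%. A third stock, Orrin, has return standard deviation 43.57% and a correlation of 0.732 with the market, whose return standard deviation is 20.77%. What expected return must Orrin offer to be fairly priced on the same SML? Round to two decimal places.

15.65%

MRP = (13.39% − 9.21%) / (1.20 − 0.58) = 6.7419%
R_f = 9.21% − 0.58 × 6.7419% = 5.2997%
β_Orrin = ρ·σ_i/σ_m = 0.732 × 43.57 / 20.77 = 1.5355
E(R_Orrin) = R_f + β × MRP = 5.2997% + 1.5355 × 6.7419% = 15.65%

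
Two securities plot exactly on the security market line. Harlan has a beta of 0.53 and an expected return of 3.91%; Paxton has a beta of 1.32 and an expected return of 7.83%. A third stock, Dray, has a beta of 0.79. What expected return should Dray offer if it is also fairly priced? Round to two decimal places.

MRP (SML slope) = (7.83% − 3.91%) / (1.32 − 0.53) = 3.92% / 0.79 = 4.9620%
R_f (intercept) = 3.91% − 0.53 × 4.9620% = 1.2801%
E(R_Dray) = R_f + β × MRP = 1.2801% + 0.79 × 4.9620% = 5.20%

5.20%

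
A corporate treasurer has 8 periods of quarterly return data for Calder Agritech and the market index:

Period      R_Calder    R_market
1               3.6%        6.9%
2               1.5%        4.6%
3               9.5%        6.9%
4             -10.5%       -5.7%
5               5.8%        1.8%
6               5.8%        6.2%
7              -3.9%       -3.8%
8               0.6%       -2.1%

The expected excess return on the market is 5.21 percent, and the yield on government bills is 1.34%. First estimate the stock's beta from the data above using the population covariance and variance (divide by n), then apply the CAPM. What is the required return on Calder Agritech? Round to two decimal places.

6.90%

Mean R_i = (3.6 + 1.5 + 9.5 − 10.5 + 5.8 + 5.8 − 3.9 + 0.6) / 8 = 1.5500%
Mean R_m = (6.9 + 4.6 + 6.9 − 5.7 + 1.8 + 6.2 − 3.8 − 2.1) / 8 = 1.8500%
Σ(R_i − R̄_i)(R_m − R̄_m) = 194.1600  ⇒  Cov = 194.1600 / 8 = 24.2700
Σ(R_m − R̄_m)² = 182.0200  ⇒  Var(R_m) = 182.0200 / 8 = 22.7525
β = Cov / Var(R_m) = 24.2700 / 22.7525 = 1.0667
E(R) = R_f + β × MRP = 1.34% + 1.0667 × 5.21% = 6.90%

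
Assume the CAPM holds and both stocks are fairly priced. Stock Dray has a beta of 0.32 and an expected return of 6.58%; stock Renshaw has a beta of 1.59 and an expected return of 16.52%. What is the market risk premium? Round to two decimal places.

7.83%

Both satisfy E(R) = R_f + β·MRP, so the slope of the SML is
MRP = (16.52% − 6.58%) / (1.59 − 0.32) = 9.94% / 1.27 = 7.8268%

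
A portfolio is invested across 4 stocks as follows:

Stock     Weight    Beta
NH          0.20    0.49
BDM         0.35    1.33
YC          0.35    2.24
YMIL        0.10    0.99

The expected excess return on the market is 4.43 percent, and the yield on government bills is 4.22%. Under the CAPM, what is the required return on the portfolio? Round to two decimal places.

10.63%

β_P = Σ w_i β_i = 0.20×0.49 + 0.35×1.33 + 0.35×2.24 + 0.10×0.99 = 1.4465
E(R_P) = R_f + β_P × MRP = 4.22% + 1.4465 × 4.43% = 10.63%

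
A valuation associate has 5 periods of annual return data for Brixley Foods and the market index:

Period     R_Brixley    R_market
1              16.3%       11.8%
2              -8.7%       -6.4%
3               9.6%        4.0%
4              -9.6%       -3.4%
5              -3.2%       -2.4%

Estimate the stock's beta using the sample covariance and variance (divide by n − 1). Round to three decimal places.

1.534

Mean R_i = (16.3 − 8.7 + 9.6 − 9.6 − 3.2) / 5 = 0.8800%
Mean R_m = (11.8 − 6.4 + 4.0 − 3.4 − 2.4) / 5 = 0.7200%
Σ(R_i − R̄_i)(R_m − R̄_m) = 323.5720  ⇒  Cov = 323.5720 / 4 = 80.8930
Σ(R_m − R̄_m)² = 210.9280  ⇒  Var(R_m) = 210.9280 / 4 = 52.7320
β = Cov / Var(R_m) = 80.8930 / 52.7320 = 1.5340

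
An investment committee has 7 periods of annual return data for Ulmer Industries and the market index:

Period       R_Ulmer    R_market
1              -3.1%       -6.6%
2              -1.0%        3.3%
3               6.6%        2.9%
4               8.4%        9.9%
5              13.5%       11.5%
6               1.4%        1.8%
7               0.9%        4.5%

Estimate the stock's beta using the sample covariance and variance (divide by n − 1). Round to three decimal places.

0.843

Mean R_i = (-3.1 − 1.0 + 6.6 + 8.4 + 13.5 + 1.4 + 0.9) / 7 = 3.8143%
Mean R_m = (-6.6 + 3.3 + 2.9 + 9.9 + 11.5 + 1.8 + 4.5) / 7 = 3.9000%
Σ(R_i − R̄_i)(R_m − R̄_m) = 177.1500  ⇒  Cov = 177.1500 / 6 = 29.5250
Σ(R_m − R̄_m)² = 210.1400  ⇒  Var(R_m) = 210.1400 / 6 = 35.0233
β = Cov / Var(R_m) = 29.5250 / 35.0233 = 0.8430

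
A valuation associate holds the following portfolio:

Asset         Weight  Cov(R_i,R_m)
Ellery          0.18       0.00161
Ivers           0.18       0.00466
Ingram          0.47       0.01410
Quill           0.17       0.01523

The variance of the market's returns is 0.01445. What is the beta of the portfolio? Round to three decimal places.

0.716

β_Ellery = 0.00161 / 0.01445 = 0.1114
β_Ivers = 0.00466 / 0.01445 = 0.3225
β_Ingram = 0.01410 / 0.01445 = 0.9758
β_Quill = 0.01523 / 0.01445 = 1.0540
β_P = Σ w_i β_i = 0.18×0.1114 + 0.18×0.3225 + 0.47×0.9758 + 0.17×1.0540 = 0.7159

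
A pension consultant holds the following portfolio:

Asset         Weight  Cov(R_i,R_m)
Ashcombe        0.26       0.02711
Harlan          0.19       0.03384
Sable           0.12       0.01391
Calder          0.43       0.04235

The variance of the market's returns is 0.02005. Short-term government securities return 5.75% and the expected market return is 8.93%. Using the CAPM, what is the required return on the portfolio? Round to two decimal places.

β_Ashcombe = 0.02711 / 0.02005 = 1.3521
β_Harlan = 0.03384 / 0.02005 = 1.6878
β_Sable = 0.01391 / 0.02005 = 0.6938
β_Calder = 0.04235 / 0.02005 = 2.1122
β_P = Σ w_i β_i = 0.26×1.3521 + 0.19×1.6878 + 0.12×0.6938 + 0.43×2.1122 = 1.6637
MRP = 8.93% − 5.75% = 3.18%
E(R_P) = R_f + β_P × MRP = 5.75% + 1.6637 × 3.18% = 11.04%

11.04%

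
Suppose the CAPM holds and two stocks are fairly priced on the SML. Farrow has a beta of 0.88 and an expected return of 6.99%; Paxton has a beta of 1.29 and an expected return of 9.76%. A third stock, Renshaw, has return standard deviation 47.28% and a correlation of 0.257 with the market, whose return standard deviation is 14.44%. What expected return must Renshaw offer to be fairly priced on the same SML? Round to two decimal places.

6.73%

MRP = (9.76% − 6.99%) / (1.29 − 0.88) = 6.7561%
R_f = 6.99% − 0.88 × 6.7561% = 1.0446%
β_Renshaw = ρ·σ_i/σ_m = 0.257 × 47.28 / 14.44 = 0.8415
E(R_Renshaw) = R_f + β × MRP = 1.0446% + 0.8415 × 6.7561% = 6.73%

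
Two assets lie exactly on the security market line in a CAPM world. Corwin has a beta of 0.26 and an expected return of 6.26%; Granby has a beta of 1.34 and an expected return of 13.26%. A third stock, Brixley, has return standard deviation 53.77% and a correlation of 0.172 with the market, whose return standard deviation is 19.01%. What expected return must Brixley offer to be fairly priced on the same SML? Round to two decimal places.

MRP = (13.26% − 6.26%) / (1.34 − 0.26) = 6.4815%
R_f = 6.26% − 0.26 × 6.4815% = 4.5748%
β_Brixley = ρ·σ_i/σ_m = 0.172 × 53.77 / 19.01 = 0.4865
E(R_Brixley) = R_f + β × MRP = 4.5748% + 0.4865 × 6.4815% = 7.73%

7.73%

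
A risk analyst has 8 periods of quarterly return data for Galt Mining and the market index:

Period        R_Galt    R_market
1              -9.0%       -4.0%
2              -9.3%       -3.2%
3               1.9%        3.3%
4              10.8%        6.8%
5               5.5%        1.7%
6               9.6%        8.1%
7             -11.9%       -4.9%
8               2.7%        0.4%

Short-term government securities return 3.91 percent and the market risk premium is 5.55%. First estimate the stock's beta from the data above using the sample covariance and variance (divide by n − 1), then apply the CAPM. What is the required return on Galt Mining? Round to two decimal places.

Mean R_i = (-9.0 − 9.3 + 1.9 + 10.8 + 5.5 + 9.6 − 11.9 + 2.7) / 8 = 0.0375%
Mean R_m = (-4.0 − 3.2 + 3.3 + 6.8 + 1.7 + 8.1 − 4.9 + 0.4) / 8 = 1.0250%
Σ(R_i − R̄_i)(R_m − R̄_m) = 291.6625  ⇒  Cov = 291.6625 / 7 = 41.6661
Σ(R_m − R̄_m)² = 167.6350  ⇒  Var(R_m) = 167.6350 / 7 = 23.9479
β = Cov / Var(R_m) = 41.6661 / 23.9479 = 1.7399
E(R) = R_f + β × MRP = 3.91% + 1.7399 × 5.55% = 13.57%

13.57%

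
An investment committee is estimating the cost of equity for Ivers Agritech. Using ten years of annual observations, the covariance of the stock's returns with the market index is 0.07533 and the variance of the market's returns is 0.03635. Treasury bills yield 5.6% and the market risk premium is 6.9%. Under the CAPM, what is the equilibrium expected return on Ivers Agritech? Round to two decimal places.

19.90%

β = Cov(R_i, R_m) / Var(R_m) = 0.07533 / 0.03635 = 2.0724
E(R) = R_f + β × MRP = 5.6% + 2.0724 × 6.9% = 19.90%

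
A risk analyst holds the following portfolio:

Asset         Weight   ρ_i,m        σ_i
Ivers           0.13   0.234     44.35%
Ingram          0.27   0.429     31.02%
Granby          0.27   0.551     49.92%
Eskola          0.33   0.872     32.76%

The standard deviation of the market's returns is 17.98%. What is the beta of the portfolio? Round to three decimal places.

1.212

β_Ivers = 0.234 × 44.35% / 17.98% = 0.5772
β_Ingram = 0.429 × 31.02% / 17.98% = 0.7401
β_Granby = 0.551 × 49.92% / 17.98% = 1.5298
β_Eskola = 0.872 × 32.76% / 17.98% = 1.5888
β_P = Σ w_i β_i = 0.13×0.5772 + 0.27×0.7401 + 0.27×1.5298 + 0.33×1.5888 = 1.2122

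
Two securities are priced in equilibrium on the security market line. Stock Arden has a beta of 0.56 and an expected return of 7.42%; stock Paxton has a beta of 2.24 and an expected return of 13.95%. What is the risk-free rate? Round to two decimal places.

5.24%

Both satisfy E(R) = R_f + β·MRP, so the slope of the SML is
MRP = (13.95% − 7.42%) / (2.24 − 0.56) = 6.53% / 1.68 = 3.8869%
R_f = E(R_Arden) − β_Arden·MRP = 7.42% − 0.56 × 3.8869% = 5.2433%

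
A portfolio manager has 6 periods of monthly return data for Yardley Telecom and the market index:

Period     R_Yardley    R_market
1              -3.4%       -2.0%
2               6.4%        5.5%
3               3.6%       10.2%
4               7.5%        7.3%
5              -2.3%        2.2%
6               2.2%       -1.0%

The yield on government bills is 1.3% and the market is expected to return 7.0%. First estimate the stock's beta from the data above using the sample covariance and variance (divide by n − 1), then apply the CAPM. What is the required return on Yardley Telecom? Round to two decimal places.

Mean R_i = (-3.4 + 6.4 + 3.6 + 7.5 − 2.3 + 2.2) / 6 = 2.3333%
Mean R_m = (-2.0 + 5.5 + 10.2 + 7.3 + 2.2 − 1.0) / 6 = 3.7000%
Σ(R_i − R̄_i)(R_m − R̄_m) = 74.4100  ⇒  Cov = 74.4100 / 5 = 14.8820
Σ(R_m − R̄_m)² = 115.2800  ⇒  Var(R_m) = 115.2800 / 5 = 23.0560
β = Cov / Var(R_m) = 14.8820 / 23.0560 = 0.6455
MRP = 7.0% − 1.3% = 5.70%
E(R) = R_f + β × MRP = 1.3% + 0.6455 × 5.7% = 4.98%

4.98%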